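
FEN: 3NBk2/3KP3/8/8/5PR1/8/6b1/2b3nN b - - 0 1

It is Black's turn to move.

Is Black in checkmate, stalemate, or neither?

Black to move; black king on f8.
In check: yes, from the white pawn on e7.
King squares — e7: attacked by Kd7; f7: attacked by Nd8; g7: attacked by Rg4; e8: attacked by Kd7; g8: attacked by Rg4.
Legal moves for Black: none.
In check with no legal moves → checkmate.

checkmate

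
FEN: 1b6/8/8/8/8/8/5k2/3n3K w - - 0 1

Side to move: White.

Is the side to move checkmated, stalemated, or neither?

stalemate

White to move; white king on h1.
In check: no.
King squares — g1: attacked by Kf2; g2: attacked by Kf2; h2: attacked by Bb8.
Legal moves for White: none.
Not in check and no legal moves → stalemate.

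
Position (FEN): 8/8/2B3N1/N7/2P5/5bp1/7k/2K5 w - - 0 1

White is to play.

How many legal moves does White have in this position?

White to move; king on c1.
In check: no.
Legal moves: Nh8, Nf8, Ne7, Ne5, Nh4, Nf4, Be8, Ba8, Bd7, Bb7, Bd5, Bb5, Be4, Ba4, Bxf3, Nb7, Nb3, Kd2, Kc2, Kb2, Kb1, c5.
Count: 22.

22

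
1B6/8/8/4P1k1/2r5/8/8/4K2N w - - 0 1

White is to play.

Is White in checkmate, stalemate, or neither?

neither

White to move; white king on e1.
In check: no.
Legal moves for White: Bc7, Ba7, Bd6, Ng3, Nf2, Kf2, Ke2, Kd2, Kf1, Kd1, e6.
White has 11 legal moves and is not in check → neither.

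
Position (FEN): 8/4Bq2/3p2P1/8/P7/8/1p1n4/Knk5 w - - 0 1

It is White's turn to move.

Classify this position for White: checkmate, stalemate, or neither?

White to move; white king on a1.
In check: yes, from the black pawn on b2.
King squares — b1: attacked by Kc1; a2: attacked by Qf7; b2: attacked by Kc1.
Legal moves for White: none.
In check with no legal moves → checkmate.

checkmate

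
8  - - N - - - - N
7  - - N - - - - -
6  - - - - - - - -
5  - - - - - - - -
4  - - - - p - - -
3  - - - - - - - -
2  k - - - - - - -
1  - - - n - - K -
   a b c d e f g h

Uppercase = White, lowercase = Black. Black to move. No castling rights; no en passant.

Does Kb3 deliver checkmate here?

no

After Kb3: white king on g1; in check: no.
White is not in check, so this cannot be checkmate.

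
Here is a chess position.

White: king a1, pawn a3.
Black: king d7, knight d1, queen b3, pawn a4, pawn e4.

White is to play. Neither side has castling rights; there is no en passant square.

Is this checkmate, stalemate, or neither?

White to move; white king on a1.
In check: no.
King squares — b1: attacked by Qb3; a2: attacked by Qb3; b2: attacked by Nd1.
Legal moves for White: none.
Not in check and no legal moves → stalemate.

stalemate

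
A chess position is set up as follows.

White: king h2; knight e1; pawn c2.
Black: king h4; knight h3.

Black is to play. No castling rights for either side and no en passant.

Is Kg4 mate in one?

no

After Kg4: white king on h2; in check: no.
White is not in check, so this cannot be checkmate.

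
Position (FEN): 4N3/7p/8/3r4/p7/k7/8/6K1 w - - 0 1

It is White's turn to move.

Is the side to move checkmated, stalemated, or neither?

neither

White to move; white king on g1.
In check: no.
Legal moves for White: Ng7, Nc7, Nf6, Nd6, Kh2, Kg2, Kf2, Kh1, Kf1.
White has 9 legal moves and is not in check → neither.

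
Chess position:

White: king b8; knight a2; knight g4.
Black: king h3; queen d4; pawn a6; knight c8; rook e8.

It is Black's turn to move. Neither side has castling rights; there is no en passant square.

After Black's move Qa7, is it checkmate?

After Qa7: white king on b8; in check: yes, from the black queen on a7.
King squares — a7: attacked by Nc8; b7: attacked by Qa7; c7: attacked by Qa7; a8: attacked by Qa7; c8: attacked by Re8.
White has no legal moves → checkmate.

yes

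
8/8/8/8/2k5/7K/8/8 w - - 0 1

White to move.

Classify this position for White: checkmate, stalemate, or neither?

neither

White to move; white king on h3.
In check: no.
Legal moves for White: Kh4, Kg4, Kg3, Kh2, Kg2.
White has 5 legal moves and is not in check → neither.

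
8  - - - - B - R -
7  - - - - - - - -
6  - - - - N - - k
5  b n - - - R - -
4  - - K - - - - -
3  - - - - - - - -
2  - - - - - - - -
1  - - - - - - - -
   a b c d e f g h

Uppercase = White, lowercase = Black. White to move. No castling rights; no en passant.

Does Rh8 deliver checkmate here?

After Rh8: black king on h6; in check: yes, from the white rook on h8.
King squares — g5: attacked by Rf5; h5: attacked by Rf5; g6: attacked by Be8; g7: attacked by Ne6; h7: attacked by Rh8.
Black has no legal moves → checkmate.

yes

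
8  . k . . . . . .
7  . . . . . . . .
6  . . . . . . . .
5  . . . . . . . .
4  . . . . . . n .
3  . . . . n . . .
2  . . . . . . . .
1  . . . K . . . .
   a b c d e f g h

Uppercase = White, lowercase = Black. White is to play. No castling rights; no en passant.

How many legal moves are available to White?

White to move; king on d1.
In check: yes, from the black knight on e3.
Legal moves: Ke2, Kd2, Ke1, Kc1.
Count: 4.

4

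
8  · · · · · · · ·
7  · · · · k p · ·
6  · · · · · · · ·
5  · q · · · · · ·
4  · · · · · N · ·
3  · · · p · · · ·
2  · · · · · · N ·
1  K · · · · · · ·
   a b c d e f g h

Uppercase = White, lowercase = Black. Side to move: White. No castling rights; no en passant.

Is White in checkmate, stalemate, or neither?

White to move; white king on a1.
In check: no.
Legal moves for White: Ng6+, Ne6, Nh5, Nd5+, Nh3, Nxd3, Ne2, Nh4, Ne3, Ne1, Ka2.
White has 11 legal moves and is not in check → neither.

neither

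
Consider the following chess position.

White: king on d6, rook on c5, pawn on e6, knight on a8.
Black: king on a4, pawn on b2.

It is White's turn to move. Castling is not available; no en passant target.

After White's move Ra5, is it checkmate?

After Ra5: black king on a4; in check: yes, from the white rook on a5.
Black has 3 legal replies: Kxa5, Kb4, Kb3.
In check but a legal move exists → not checkmate.

no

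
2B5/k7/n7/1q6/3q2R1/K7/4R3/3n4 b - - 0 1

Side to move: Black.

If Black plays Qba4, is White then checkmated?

After Qba4: white king on a3; in check: yes, from the black queen on a4.
King squares — a2: attacked by Qa4; b2: attacked by Nd1; b3: attacked by Qa4; a4: attacked by Qd4; b4: attacked by Qa4.
White has no legal moves → checkmate.

yes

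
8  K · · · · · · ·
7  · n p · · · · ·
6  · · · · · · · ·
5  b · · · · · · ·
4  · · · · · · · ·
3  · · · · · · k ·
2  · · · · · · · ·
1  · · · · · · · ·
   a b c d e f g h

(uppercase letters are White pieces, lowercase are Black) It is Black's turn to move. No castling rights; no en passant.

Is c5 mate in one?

After c5: white king on a8; in check: no.
White is not in check, so this cannot be checkmate.

no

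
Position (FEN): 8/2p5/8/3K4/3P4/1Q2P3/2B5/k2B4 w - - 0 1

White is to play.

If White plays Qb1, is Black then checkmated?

yes

After Qb1: black king on a1; in check: yes, from the white queen on b1.
King squares — b1: attacked by Bc2; a2: attacked by Qb1; b2: attacked by Qb1.
Black has no legal moves → checkmate.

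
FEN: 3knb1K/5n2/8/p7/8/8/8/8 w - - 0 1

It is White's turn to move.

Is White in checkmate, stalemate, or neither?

White to move; white king on h8.
In check: yes, from the black knight on f7.
King squares — g7: attacked by Ne8; h7: available; g8: available.
Legal moves for White: Kg8, Kh7.
White is in check but has 2 legal moves → neither.

neither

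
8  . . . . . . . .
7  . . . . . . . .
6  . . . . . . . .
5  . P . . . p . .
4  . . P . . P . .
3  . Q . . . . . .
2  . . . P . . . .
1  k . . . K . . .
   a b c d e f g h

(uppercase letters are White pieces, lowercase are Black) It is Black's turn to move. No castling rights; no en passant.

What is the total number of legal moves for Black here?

0

Black to move; king on a1.
In check: no.
Legal moves: none.
Count: 0.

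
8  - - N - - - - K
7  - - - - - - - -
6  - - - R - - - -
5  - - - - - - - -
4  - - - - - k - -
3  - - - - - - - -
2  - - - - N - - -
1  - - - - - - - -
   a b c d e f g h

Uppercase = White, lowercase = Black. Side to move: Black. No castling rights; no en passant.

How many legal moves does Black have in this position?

Black to move; king on f4.
In check: yes, from the white knight on e2.
Legal moves: Kg5, Kf5, Ke5, Kg4, Ke4, Kf3, Ke3.
Count: 7.

7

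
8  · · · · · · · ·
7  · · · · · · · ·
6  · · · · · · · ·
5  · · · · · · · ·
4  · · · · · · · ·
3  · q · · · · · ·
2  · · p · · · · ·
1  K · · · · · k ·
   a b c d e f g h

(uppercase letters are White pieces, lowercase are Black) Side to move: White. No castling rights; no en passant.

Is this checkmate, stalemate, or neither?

White to move; white king on a1.
In check: no.
King squares — b1: attacked by Pc2; a2: attacked by Qb3; b2: attacked by Qb3.
Legal moves for White: none.
Not in check and no legal moves → stalemate.

stalemate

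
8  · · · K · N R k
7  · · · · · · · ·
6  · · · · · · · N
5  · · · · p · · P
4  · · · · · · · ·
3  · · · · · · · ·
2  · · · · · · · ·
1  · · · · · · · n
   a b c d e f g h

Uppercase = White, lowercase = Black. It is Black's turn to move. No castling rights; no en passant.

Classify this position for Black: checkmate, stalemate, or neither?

checkmate

Black to move; black king on h8.
In check: yes, from the white rook on g8.
King squares — g7: attacked by Rg8; h7: attacked by Nf8; g8: attacked by Nh6.
Legal moves for Black: none.
In check with no legal moves → checkmate.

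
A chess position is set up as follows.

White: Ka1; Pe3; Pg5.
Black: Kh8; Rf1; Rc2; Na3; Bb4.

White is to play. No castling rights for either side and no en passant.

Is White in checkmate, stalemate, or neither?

checkmate

White to move; white king on a1.
In check: yes, from the black rook on f1.
King squares — b1: attacked by Rf1; a2: attacked by Rc2; b2: attacked by Rc2.
Legal moves for White: none.
In check with no legal moves → checkmate.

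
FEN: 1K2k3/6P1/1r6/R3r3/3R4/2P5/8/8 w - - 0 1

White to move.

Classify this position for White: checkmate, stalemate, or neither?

White to move; white king on b8.
In check: yes, from the black rook on b6.
Legal moves for White: Kc8, Ka8, Kc7, Ka7.
White is in check but has 4 legal moves → neither.

neither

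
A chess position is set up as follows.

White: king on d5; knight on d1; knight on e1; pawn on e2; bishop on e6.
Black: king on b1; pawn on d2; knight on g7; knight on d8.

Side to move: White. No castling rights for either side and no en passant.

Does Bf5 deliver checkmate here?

After Bf5: black king on b1; in check: yes, from the white bishop on f5.
Black has 4 legal replies: Ka2, Kc1, Ka1, Nxf5.
In check but a legal move exists → not checkmate.

no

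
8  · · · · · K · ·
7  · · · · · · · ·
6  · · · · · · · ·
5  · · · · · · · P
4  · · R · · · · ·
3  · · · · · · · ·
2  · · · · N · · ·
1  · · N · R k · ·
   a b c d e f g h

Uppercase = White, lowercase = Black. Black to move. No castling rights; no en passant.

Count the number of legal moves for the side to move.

3

Black to move; king on f1.
In check: yes, from the white rook on e1.
Legal moves: Kg2, Kf2, Kxe1.
Count: 3.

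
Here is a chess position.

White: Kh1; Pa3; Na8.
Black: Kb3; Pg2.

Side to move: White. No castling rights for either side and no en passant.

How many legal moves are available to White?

White to move; king on h1.
In check: yes, from the black pawn on g2.
Legal moves: Kh2, Kxg2, Kg1.
Count: 3.

3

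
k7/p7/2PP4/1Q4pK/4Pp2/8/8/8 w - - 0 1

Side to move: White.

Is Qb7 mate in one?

After Qb7: black king on a8; in check: yes, from the white queen on b7.
King squares — a7: own pawn; b7: attacked by Pc6; b8: attacked by Qb7.
Black has no legal moves → checkmate.

yes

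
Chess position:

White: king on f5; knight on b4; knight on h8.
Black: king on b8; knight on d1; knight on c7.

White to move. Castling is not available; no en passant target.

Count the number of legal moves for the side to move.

White to move; king on f5.
In check: no.
Legal moves: Nf7, Ng6, Kg6, Kf6, Kg5, Ke5, Kg4, Kf4, Ke4, Nc6+, Na6+, Nd5, Nd3, Nc2, Na2.
Count: 15.

15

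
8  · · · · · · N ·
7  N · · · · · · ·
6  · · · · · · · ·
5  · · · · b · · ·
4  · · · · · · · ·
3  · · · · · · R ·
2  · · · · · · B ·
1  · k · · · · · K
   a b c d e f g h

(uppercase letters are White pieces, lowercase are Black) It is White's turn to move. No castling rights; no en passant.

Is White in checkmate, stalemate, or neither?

neither

White to move; white king on h1.
In check: no.
Legal moves for White include: Ne7, Nh6, Nf6, Nc8, Nc6, Nb5, Rg7, Rg6, Rg5, Rg4, Rh3, Rf3, Re3, Rd3, Rc3, Rb3+, Ra3, Ba8, ... (list truncated; more exist).
White has legal moves and is not in check → neither.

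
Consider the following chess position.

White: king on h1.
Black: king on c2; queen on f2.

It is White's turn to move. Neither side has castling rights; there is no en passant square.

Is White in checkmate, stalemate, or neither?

White to move; white king on h1.
In check: no.
King squares — g1: attacked by Qf2; g2: attacked by Qf2; h2: attacked by Qf2.
Legal moves for White: none.
Not in check and no legal moves → stalemate.

stalemate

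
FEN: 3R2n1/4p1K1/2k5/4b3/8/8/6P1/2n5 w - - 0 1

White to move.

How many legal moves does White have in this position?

5

White to move; king on g7.
In check: yes, from the black bishop on e5.
Legal moves: Kxg8, Kf8, Kh7, Kf7, Kg6.
Count: 5.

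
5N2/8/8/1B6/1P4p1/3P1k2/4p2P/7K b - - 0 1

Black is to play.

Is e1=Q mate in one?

After e1=Q: white king on h1; in check: yes, from the black queen on e1.
King squares — g1: attacked by Qe1; g2: attacked by Kf3; h2: own pawn.
White has no legal moves → checkmate.

yes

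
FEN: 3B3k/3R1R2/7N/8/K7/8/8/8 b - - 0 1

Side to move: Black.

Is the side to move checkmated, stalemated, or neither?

Black to move; black king on h8.
In check: no.
King squares — g7: attacked by Rf7; h7: attacked by Rf7; g8: attacked by Nh6.
Legal moves for Black: none.
Not in check and no legal moves → stalemate.

stalemate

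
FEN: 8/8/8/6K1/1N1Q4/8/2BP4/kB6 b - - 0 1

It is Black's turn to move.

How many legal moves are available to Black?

Black to move; king on a1.
In check: yes, from the white queen on d4.
Legal moves: none.
Count: 0.

0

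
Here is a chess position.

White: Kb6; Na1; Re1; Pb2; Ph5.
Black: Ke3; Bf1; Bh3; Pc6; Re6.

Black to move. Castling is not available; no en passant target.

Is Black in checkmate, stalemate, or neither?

neither

Black to move; black king on e3.
In check: yes, from the white rook on e1.
Legal moves for Black: Kf4, Kd4, Kf3, Kd3, Kf2, Kd2, Be2.
Black is in check but has 7 legal moves → neither.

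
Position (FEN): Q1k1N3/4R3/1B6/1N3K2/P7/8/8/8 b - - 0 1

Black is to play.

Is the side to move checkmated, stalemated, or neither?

Black to move; black king on c8.
In check: yes, from the white queen on a8.
King squares — b7: attacked by Re7; c7: attacked by Nb5; d7: attacked by Re7; b8: attacked by Qa8; d8: attacked by Bb6.
Legal moves for Black: none.
In check with no legal moves → checkmate.

checkmate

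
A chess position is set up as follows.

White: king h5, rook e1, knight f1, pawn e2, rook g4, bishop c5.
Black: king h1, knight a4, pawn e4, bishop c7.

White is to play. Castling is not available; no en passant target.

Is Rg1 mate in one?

yes

After Rg1: black king on h1; in check: yes, from the white rook on g1.
King squares — g1: attacked by Bc5; g2: attacked by Rg1; h2: attacked by Nf1.
Black has no legal moves → checkmate.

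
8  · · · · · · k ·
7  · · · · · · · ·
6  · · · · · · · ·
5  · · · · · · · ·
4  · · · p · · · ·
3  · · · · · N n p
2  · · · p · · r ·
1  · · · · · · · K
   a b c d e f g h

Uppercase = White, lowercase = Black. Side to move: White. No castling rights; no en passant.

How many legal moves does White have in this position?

White to move; king on h1.
In check: yes, from the black knight on g3.
Legal moves: none.
Count: 0.

0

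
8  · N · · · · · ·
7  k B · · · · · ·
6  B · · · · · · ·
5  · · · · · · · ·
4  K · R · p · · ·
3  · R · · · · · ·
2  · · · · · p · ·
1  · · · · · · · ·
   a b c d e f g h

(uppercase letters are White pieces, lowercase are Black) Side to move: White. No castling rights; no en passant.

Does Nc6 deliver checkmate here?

After Nc6: black king on a7; in check: yes, from the white knight on c6.
King squares — a6: attacked by Bb7; b6: attacked by Rb3; b7: attacked by Rb3; a8: attacked by Bb7; b8: attacked by Nc6.
Black has no legal moves → checkmate.

yes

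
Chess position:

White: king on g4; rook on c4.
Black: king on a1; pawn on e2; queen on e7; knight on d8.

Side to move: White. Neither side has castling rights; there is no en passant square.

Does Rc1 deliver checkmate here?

no

After Rc1: black king on a1; in check: yes, from the white rook on c1.
Black has 2 legal replies: Kb2, Ka2.
In check but a legal move exists → not checkmate.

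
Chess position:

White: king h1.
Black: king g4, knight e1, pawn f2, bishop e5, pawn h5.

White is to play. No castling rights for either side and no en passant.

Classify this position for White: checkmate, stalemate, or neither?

stalemate

White to move; white king on h1.
In check: no.
King squares — g1: attacked by Pf2; g2: attacked by Ne1; h2: attacked by Be5.
Legal moves for White: none.
Not in check and no legal moves → stalemate.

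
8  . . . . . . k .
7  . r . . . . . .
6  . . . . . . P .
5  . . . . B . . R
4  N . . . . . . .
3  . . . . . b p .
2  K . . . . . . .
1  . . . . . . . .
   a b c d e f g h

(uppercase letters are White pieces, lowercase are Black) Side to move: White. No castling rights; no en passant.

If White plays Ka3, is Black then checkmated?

no

After Ka3: black king on g8; in check: no.
Black is not in check, so this cannot be checkmate.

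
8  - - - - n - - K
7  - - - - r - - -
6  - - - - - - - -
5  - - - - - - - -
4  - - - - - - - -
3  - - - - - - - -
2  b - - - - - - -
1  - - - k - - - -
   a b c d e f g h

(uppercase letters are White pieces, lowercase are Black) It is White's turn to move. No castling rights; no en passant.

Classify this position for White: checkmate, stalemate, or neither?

White to move; white king on h8.
In check: no.
King squares — g7: attacked by Re7; h7: attacked by Re7; g8: attacked by Ba2.
Legal moves for White: none.
Not in check and no legal moves → stalemate.

stalemate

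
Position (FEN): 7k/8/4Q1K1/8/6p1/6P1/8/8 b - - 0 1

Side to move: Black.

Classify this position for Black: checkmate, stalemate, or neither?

stalemate

Black to move; black king on h8.
In check: no.
King squares — g7: attacked by Kg6; h7: attacked by Kg6; g8: attacked by Qe6.
Legal moves for Black: none.
Not in check and no legal moves → stalemate.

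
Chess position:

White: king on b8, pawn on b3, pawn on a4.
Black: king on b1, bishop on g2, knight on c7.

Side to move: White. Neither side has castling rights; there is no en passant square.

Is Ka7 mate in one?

no

After Ka7: black king on b1; in check: no.
Black is not in check, so this cannot be checkmate.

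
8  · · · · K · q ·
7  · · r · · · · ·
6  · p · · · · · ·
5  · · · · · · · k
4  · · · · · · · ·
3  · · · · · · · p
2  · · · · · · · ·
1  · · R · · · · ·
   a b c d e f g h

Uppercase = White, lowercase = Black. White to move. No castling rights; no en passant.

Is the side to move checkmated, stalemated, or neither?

checkmate

White to move; white king on e8.
In check: yes, from the black queen on g8.
King squares — d7: attacked by Rc7; e7: attacked by Rc7; f7: attacked by Rc7; d8: attacked by Qg8; f8: attacked by Qg8.
Legal moves for White: none.
In check with no legal moves → checkmate.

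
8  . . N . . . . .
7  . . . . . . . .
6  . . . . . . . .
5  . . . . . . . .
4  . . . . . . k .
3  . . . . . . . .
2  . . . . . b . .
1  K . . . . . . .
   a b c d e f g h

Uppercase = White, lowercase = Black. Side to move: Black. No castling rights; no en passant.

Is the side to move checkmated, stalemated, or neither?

neither

Black to move; black king on g4.
In check: no.
Legal moves for Black: Kh5, Kg5, Kf5, Kh4, Kf4, Kh3, Kg3, Kf3, Ba7, Bb6, Bc5, Bh4, Bd4+, Bg3, Be3, Bg1, Be1.
Black has 17 legal moves and is not in check → neither.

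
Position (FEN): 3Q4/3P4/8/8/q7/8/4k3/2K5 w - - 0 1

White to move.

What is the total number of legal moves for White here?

16

White to move; king on c1.
In check: no.
Legal moves: Qh8, Qg8, Qf8, Qe8+, Qc8, Qb8, Qa8, Qe7+, Qc7, Qf6, Qb6, Qg5, Qa5, Qh4, Kb2, Kb1.
Count: 16.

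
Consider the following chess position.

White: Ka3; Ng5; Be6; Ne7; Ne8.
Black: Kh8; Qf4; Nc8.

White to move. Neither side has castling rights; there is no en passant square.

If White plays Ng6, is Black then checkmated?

After Ng6: black king on h8; in check: yes, from the white knight on g6.
King squares — g7: attacked by Ne8; h7: attacked by Ng5; g8: attacked by Be6.
Black has no legal moves → checkmate.

yes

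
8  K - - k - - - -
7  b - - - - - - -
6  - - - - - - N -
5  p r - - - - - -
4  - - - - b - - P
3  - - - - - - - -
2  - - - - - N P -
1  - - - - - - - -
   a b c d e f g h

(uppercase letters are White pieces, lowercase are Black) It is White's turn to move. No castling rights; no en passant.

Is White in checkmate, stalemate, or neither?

neither

White to move; white king on a8.
In check: yes, from the black bishop on e4.
Legal moves for White: Kxa7, Nxe4.
White is in check but has 2 legal moves → neither.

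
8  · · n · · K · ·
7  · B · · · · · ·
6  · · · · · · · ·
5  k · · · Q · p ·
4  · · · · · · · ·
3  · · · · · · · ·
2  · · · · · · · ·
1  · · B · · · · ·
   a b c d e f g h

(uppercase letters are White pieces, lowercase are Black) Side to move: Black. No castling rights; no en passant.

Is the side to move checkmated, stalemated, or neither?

Black to move; black king on a5.
In check: yes, from the white queen on e5.
King squares — a4: available; b4: available; b5: attacked by Qe5; a6: attacked by Bb7; b6: available.
Legal moves for Black: Kb6, Kb4, Ka4.
Black is in check but has 3 legal moves → neither.

neither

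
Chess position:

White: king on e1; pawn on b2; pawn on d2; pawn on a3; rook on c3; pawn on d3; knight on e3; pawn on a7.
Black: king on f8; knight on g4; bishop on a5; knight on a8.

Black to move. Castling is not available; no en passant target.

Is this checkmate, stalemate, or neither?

Black to move; black king on f8.
In check: no.
Legal moves for Black: Kg8, Ke8, Kg7, Kf7, Ke7, Nc7, Nb6, Bd8, Bc7, Bb6, Bb4, Bxc3, Nh6, Nf6, Ne5, Nxe3, Nh2, Nf2.
Black has 18 legal moves and is not in check → neither.

neither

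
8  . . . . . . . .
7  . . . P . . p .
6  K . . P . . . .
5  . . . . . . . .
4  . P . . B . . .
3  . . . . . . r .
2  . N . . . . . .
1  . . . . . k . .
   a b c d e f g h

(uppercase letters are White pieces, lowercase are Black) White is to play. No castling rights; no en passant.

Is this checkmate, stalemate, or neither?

neither

White to move; white king on a6.
In check: no.
Legal moves for White include: Kb7, Ka7, Kb6, Kb5, Ka5, Ba8, Bh7, Bb7, Bg6, Bc6, Bf5, Bd5, Bf3, Bd3+, Bg2+, Bc2, Bh1, Bb1, ... (list truncated; more exist).
White has legal moves and is not in check → neither.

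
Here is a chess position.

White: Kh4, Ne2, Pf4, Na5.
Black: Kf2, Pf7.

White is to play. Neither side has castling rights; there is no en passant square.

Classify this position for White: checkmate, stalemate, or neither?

White to move; white king on h4.
In check: no.
Legal moves for White: Nb7, Nc6, Nc4, Nb3, Kh5, Kg5, Kg4, Kh3, Nd4, Ng3, Nc3, Ng1, Nc1, f5.
White has 14 legal moves and is not in check → neither.

neither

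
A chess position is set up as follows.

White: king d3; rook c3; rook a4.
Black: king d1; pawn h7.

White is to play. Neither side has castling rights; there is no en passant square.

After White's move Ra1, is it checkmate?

After Ra1: black king on d1; in check: yes, from the white rook on a1.
King squares — c1: attacked by Ra1; e1: attacked by Ra1; c2: attacked by Rc3; d2: attacked by Kd3; e2: attacked by Kd3.
Black has no legal moves → checkmate.

yes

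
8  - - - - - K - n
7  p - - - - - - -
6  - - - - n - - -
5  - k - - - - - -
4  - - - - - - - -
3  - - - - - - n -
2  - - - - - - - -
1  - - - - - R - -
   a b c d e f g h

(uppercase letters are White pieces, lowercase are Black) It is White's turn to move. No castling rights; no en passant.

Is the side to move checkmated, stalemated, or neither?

White to move; white king on f8.
In check: yes, from the black knight on e6.
King squares — e7: available; f7: attacked by Nh8; g7: attacked by Ne6; e8: available; g8: available.
Legal moves for White: Kg8, Ke8, Ke7.
White is in check but has 3 legal moves → neither.

neither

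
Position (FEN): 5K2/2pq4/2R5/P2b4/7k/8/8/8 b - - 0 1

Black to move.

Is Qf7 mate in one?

After Qf7: white king on f8; in check: yes, from the black queen on f7.
King squares — e7: attacked by Qf7; f7: attacked by Bd5; g7: attacked by Qf7; e8: attacked by Qf7; g8: attacked by Qf7.
White has no legal moves → checkmate.

yes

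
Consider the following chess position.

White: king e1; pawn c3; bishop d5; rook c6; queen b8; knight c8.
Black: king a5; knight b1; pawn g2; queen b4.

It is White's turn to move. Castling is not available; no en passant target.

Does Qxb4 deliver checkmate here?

yes

After Qxb4: black king on a5; in check: yes, from the white queen on b4.
King squares — a4: attacked by Qb4; b4: attacked by Pc3; b5: attacked by Qb4; a6: attacked by Rc6; b6: attacked by Qb4.
Black has no legal moves → checkmate.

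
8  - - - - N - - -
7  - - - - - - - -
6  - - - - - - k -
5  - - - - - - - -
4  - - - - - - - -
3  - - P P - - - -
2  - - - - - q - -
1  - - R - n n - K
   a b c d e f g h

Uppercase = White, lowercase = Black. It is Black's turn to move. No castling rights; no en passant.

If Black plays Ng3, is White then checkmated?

yes

After Ng3: white king on h1; in check: yes, from the black knight on g3.
King squares — g1: attacked by Qf2; g2: attacked by Ne1; h2: attacked by Qf2.
White has no legal moves → checkmate.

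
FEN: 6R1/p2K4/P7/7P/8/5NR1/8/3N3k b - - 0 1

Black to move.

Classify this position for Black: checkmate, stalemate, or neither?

Black to move; black king on h1.
In check: no.
King squares — g1: attacked by Nf3; g2: attacked by Rg3; h2: attacked by Nf3.
Legal moves for Black: none.
Not in check and no legal moves → stalemate.

stalemate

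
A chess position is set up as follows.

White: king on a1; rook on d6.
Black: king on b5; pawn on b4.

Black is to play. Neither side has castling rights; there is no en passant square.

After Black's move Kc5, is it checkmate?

After Kc5: white king on a1; in check: no.
White is not in check, so this cannot be checkmate.

no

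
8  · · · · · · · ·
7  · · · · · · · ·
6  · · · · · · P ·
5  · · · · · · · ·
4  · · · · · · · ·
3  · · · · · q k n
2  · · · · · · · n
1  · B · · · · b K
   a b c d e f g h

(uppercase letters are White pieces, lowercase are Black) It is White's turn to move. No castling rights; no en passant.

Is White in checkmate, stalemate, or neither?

White to move; white king on h1.
In check: yes, from the black queen on f3.
King squares — g1: attacked by Nh3; g2: attacked by Qf3; h2: attacked by Bg1.
Legal moves for White: none.
In check with no legal moves → checkmate.

checkmate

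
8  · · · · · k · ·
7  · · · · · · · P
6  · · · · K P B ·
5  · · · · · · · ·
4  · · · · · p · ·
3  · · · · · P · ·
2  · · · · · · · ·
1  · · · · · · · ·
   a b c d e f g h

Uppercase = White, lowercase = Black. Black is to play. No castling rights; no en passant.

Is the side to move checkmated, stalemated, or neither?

Black to move; black king on f8.
In check: no.
King squares — e7: attacked by Ke6; f7: attacked by Ke6; g7: attacked by Pf6; e8: attacked by Bg6; g8: attacked by Ph7.
Legal moves for Black: none.
Not in check and no legal moves → stalemate.

stalemate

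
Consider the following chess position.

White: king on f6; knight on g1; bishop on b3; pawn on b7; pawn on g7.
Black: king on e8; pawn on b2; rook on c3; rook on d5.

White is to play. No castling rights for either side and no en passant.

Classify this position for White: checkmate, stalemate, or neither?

White to move; white king on f6.
In check: no.
Legal moves for White include: Kg6, Ke6, Bxd5, Bc4, Ba4+, Bc2, Ba2, Bd1, Nh3, Nf3, Ne2, g8=Q+, g8=R+, g8=B, g8=N, b8=Q+, b8=R+, b8=B, ... (list truncated; more exist).
White has legal moves and is not in check → neither.

neither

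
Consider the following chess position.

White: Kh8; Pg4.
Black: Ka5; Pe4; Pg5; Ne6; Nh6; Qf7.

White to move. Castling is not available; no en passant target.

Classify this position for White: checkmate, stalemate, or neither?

stalemate

White to move; white king on h8.
In check: no.
King squares — g7: attacked by Ne6; h7: attacked by Qf7; g8: attacked by Nh6.
Legal moves for White: none.
Not in check and no legal moves → stalemate.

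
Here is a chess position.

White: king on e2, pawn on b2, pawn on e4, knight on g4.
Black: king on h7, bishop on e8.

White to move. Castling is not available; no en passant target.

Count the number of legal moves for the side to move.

White to move; king on e2.
In check: no.
Legal moves: Nh6, Nf6+, Ne5, Ne3, Nh2, Nf2, Kf3, Ke3, Kd3, Kf2, Kd2, Kf1, Ke1, Kd1, e5, b3, b4.
Count: 17.

17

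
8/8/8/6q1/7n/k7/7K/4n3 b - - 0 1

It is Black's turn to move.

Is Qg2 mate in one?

yes

After Qg2: white king on h2; in check: yes, from the black queen on g2.
King squares — g1: attacked by Qg2; h1: attacked by Qg2; g2: attacked by Ne1; g3: attacked by Qg2; h3: attacked by Qg2.
White has no legal moves → checkmate.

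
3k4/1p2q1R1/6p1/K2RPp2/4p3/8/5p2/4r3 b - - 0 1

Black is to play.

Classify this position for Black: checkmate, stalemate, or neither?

Black to move; black king on d8.
In check: yes, from the white rook on d5.
King squares — c7: available; d7: attacked by Rd5; e7: own queen; c8: available; e8: available.
Legal moves for Black: Ke8, Kc8, Kc7, Qd7, Qd6.
Black is in check but has 5 legal moves → neither.

neither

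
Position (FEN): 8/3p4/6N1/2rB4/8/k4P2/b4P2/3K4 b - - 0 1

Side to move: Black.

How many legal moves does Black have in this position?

Black to move; king on a3.
In check: no.
Legal moves: Rc8, Rc7, Rc6, Rxd5+, Rb5, Ra5, Rc4, Rc3, Rc2, Rc1+, Kb4, Ka4, Kb2, Bxd5, Bc4, Bb3+, Bb1, d6.
Count: 18.

18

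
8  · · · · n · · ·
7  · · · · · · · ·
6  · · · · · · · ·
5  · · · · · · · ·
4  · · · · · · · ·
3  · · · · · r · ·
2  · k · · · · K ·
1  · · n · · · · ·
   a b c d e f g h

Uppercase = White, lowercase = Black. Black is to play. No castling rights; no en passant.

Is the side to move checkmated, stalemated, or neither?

Black to move; black king on b2.
In check: no.
Legal moves for Black include: Ng7, Nc7, Nf6, Nd6, Rf8, Rf7, Rf6, Rf5, Rf4, Rh3, Rg3+, Re3, Rd3, Rc3, Rb3, Ra3, Rf2+, Rf1, ... (list truncated; more exist).
Black has legal moves and is not in check → neither.

neither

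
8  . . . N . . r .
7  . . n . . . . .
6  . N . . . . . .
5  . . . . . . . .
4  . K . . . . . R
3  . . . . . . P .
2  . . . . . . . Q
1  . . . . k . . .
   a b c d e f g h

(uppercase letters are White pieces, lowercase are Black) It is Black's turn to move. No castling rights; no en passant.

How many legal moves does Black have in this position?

Black to move; king on e1.
In check: no.
Legal moves: Rh8, Rf8, Re8, Rxd8, Rg7, Rg6, Rg5, Rg4+, Rxg3, Ne8, Na8, Ne6, Na6+, Nd5+, Nb5, Kf1, Kd1.
Count: 17.

17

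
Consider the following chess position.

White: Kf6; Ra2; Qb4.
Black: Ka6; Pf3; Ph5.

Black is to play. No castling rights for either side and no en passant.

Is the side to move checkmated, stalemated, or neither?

Black to move; black king on a6.
In check: yes, from the white rook on a2.
King squares — a5: attacked by Ra2; b5: attacked by Qb4; b6: attacked by Qb4; a7: attacked by Ra2; b7: attacked by Qb4.
Legal moves for Black: none.
In check with no legal moves → checkmate.

checkmate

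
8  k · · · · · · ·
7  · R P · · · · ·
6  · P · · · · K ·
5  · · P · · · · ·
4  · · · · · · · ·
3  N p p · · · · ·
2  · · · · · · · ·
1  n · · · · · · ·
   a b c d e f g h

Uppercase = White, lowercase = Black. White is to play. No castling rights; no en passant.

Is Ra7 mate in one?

yes

After Ra7: black king on a8; in check: yes, from the white rook on a7.
King squares — a7: attacked by Pb6; b7: attacked by Ra7; b8: attacked by Pc7.
Black has no legal moves → checkmate.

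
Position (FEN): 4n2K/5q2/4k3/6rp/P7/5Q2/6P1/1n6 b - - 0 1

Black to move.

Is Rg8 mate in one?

yes

After Rg8: white king on h8; in check: yes, from the black rook on g8.
King squares — g7: attacked by Qf7; h7: attacked by Qf7; g8: attacked by Qf7.
White has no legal moves → checkmate.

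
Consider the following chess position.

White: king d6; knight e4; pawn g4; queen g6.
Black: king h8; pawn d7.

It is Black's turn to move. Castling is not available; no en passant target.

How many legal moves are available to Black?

0

Black to move; king on h8.
In check: no.
Legal moves: none.
Count: 0.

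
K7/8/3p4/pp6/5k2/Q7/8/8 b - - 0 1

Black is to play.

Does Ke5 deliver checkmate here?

no

After Ke5: white king on a8; in check: no.
White is not in check, so this cannot be checkmate.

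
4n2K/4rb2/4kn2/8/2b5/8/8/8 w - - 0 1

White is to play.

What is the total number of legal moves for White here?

0

White to move; king on h8.
In check: no.
Legal moves: none.
Count: 0.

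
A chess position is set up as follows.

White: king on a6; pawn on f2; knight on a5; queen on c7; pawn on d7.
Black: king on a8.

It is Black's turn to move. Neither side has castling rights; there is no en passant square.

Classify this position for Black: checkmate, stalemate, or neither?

stalemate

Black to move; black king on a8.
In check: no.
King squares — a7: attacked by Ka6; b7: attacked by Na5; b8: attacked by Qc7.
Legal moves for Black: none.
Not in check and no legal moves → stalemate.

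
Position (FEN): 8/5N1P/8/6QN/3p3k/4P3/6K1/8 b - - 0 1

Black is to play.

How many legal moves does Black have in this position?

0

Black to move; king on h4.
In check: yes, from the white queen on g5.
Legal moves: none.
Count: 0.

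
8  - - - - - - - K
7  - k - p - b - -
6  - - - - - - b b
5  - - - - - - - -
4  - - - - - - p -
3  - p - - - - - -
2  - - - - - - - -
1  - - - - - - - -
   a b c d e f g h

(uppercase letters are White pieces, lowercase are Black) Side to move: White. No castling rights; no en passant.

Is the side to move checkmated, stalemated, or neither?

White to move; white king on h8.
In check: no.
King squares — g7: attacked by Bh6; h7: attacked by Bg6; g8: attacked by Bf7.
Legal moves for White: none.
Not in check and no legal moves → stalemate.

stalemate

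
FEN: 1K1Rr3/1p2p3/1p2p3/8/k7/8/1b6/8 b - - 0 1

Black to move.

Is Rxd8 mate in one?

After Rxd8: white king on b8; in check: yes, from the black rook on d8.
White has 3 legal replies: Kc7, Kxb7, Ka7.
In check but a legal move exists → not checkmate.

no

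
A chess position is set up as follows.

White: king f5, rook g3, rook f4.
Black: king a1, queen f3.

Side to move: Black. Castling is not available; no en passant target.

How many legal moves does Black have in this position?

Black to move; king on a1.
In check: no.
Legal moves: Qa8, Qb7, Qc6, Qh5+, Qd5+, Qg4+, Qxf4+, Qe4+, Qxg3, Qe3, Qd3+, Qc3, Qb3, Qa3, Qg2, Qf2, Qe2, Qh1, Qf1, Qd1, Kb2, Ka2, Kb1.
Count: 23.

23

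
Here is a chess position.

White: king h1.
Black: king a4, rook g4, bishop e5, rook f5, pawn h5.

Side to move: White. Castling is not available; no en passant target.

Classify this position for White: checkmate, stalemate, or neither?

White to move; white king on h1.
In check: no.
King squares — g1: attacked by Rg4; g2: attacked by Rg4; h2: attacked by Be5.
Legal moves for White: none.
Not in check and no legal moves → stalemate.

stalemate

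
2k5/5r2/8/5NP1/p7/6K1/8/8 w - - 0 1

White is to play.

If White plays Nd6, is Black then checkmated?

After Nd6: black king on c8; in check: yes, from the white knight on d6.
Black has 4 legal replies: Kd8, Kb8, Kd7, Kc7.
In check but a legal move exists → not checkmate.

no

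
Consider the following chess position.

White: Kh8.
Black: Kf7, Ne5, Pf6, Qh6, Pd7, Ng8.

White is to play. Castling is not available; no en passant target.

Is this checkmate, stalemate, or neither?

checkmate

White to move; white king on h8.
In check: yes, from the black queen on h6.
King squares — g7: attacked by Qh6; h7: attacked by Qh6; g8: attacked by Kf7.
Legal moves for White: none.
In check with no legal moves → checkmate.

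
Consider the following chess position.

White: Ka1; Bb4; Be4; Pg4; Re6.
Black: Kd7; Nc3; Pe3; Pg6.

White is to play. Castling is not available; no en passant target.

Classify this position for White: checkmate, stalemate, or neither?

White to move; white king on a1.
In check: no.
Legal moves for White include: Re8, Re7+, Rxg6, Rf6, Rd6+, Rc6, Rb6, Ra6, Re5, Ba8, Bb7, Bxg6, Bc6+, Bf5, Bd5, Bf3, Bd3, Bg2, ... (list truncated; more exist).
White has legal moves and is not in check → neither.

neither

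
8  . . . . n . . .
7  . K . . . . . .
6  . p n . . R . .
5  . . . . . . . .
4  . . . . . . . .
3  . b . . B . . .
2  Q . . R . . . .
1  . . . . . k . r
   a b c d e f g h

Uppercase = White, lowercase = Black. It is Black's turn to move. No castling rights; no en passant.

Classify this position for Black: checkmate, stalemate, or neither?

Black to move; black king on f1.
In check: yes, from the white rook on f6.
King squares — e1: available; g1: attacked by Be3; e2: attacked by Rd2; f2: attacked by Rd2; g2: attacked by Rd2.
Legal moves for Black: Ke1, Nxf6.
Black is in check but has 2 legal moves → neither.

neither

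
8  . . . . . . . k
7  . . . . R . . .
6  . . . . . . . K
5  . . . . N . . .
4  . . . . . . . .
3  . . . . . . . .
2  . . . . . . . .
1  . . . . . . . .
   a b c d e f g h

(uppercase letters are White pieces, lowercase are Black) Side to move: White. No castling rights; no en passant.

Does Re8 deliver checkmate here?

After Re8: black king on h8; in check: yes, from the white rook on e8.
King squares — g7: attacked by Kh6; h7: attacked by Kh6; g8: attacked by Re8.
Black has no legal moves → checkmate.

yes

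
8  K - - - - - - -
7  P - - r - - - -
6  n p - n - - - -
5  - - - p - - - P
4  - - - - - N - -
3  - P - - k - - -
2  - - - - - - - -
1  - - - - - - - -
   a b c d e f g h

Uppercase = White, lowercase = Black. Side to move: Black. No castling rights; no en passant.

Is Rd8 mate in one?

After Rd8: white king on a8; in check: yes, from the black rook on d8.
King squares — a7: own pawn; b7: attacked by Nd6; b8: attacked by Na6.
White has no legal moves → checkmate.

yes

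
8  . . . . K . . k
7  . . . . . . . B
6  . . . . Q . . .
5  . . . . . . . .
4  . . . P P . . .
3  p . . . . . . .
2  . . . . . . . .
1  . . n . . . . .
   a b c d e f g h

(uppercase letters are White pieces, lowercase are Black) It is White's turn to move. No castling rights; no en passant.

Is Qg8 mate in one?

After Qg8: black king on h8; in check: yes, from the white queen on g8.
King squares — g7: attacked by Qg8; h7: attacked by Qg8; g8: attacked by Bh7.
Black has no legal moves → checkmate.

yes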